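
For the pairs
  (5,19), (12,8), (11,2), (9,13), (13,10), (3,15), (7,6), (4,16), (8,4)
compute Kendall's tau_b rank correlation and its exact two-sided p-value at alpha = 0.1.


Step 1: Enumerate the 36 unordered pairs (i,j) with i<j and classify each by sign(x_j-x_i) * sign(y_j-y_i).
  (1,2):dx=+7,dy=-11->D; (1,3):dx=+6,dy=-17->D; (1,4):dx=+4,dy=-6->D; (1,5):dx=+8,dy=-9->D
  (1,6):dx=-2,dy=-4->C; (1,7):dx=+2,dy=-13->D; (1,8):dx=-1,dy=-3->C; (1,9):dx=+3,dy=-15->D
  (2,3):dx=-1,dy=-6->C; (2,4):dx=-3,dy=+5->D; (2,5):dx=+1,dy=+2->C; (2,6):dx=-9,dy=+7->D
  (2,7):dx=-5,dy=-2->C; (2,8):dx=-8,dy=+8->D; (2,9):dx=-4,dy=-4->C; (3,4):dx=-2,dy=+11->D
  (3,5):dx=+2,dy=+8->C; (3,6):dx=-8,dy=+13->D; (3,7):dx=-4,dy=+4->D; (3,8):dx=-7,dy=+14->D
  (3,9):dx=-3,dy=+2->D; (4,5):dx=+4,dy=-3->D; (4,6):dx=-6,dy=+2->D; (4,7):dx=-2,dy=-7->C
  (4,8):dx=-5,dy=+3->D; (4,9):dx=-1,dy=-9->C; (5,6):dx=-10,dy=+5->D; (5,7):dx=-6,dy=-4->C
  (5,8):dx=-9,dy=+6->D; (5,9):dx=-5,dy=-6->C; (6,7):dx=+4,dy=-9->D; (6,8):dx=+1,dy=+1->C
  (6,9):dx=+5,dy=-11->D; (7,8):dx=-3,dy=+10->D; (7,9):dx=+1,dy=-2->D; (8,9):dx=+4,dy=-12->D
Step 2: C = 12, D = 24, total pairs = 36.
Step 3: tau = (C - D)/(n(n-1)/2) = (12 - 24)/36 = -0.333333.
Step 4: Exact two-sided p-value (enumerate n! = 362880 permutations of y under H0): p = 0.259518.
Step 5: alpha = 0.1. fail to reject H0.

tau_b = -0.3333 (C=12, D=24), p = 0.259518, fail to reject H0.


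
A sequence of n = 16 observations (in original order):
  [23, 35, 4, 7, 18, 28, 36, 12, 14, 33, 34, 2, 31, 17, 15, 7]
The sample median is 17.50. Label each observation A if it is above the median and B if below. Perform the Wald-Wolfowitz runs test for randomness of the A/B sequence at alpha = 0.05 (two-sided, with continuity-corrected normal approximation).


Step 1: Compute median = 17.50; label A = above, B = below.
Labels in order: AABBAAABBAABABBB  (n_A = 8, n_B = 8)
Step 2: Count runs R = 8.
Step 3: Under H0 (random ordering), E[R] = 2*n_A*n_B/(n_A+n_B) + 1 = 2*8*8/16 + 1 = 9.0000.
        Var[R] = 2*n_A*n_B*(2*n_A*n_B - n_A - n_B) / ((n_A+n_B)^2 * (n_A+n_B-1)) = 14336/3840 = 3.7333.
        SD[R] = 1.9322.
Step 4: Continuity-corrected z = (R + 0.5 - E[R]) / SD[R] = (8 + 0.5 - 9.0000) / 1.9322 = -0.2588.
Step 5: Two-sided p-value via normal approximation = 2*(1 - Phi(|z|)) = 0.795809.
Step 6: alpha = 0.05. fail to reject H0.

R = 8, z = -0.2588, p = 0.795809, fail to reject H0.


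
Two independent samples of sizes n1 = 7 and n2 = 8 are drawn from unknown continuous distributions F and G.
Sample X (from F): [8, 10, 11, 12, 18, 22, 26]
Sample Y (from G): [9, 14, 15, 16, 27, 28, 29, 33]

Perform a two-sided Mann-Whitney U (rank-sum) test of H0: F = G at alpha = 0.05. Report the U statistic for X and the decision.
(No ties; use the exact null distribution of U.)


Step 1: Combine and sort all 15 observations; assign midranks.
sorted (value, group): (8,X), (9,Y), (10,X), (11,X), (12,X), (14,Y), (15,Y), (16,Y), (18,X), (22,X), (26,X), (27,Y), (28,Y), (29,Y), (33,Y)
ranks: 8->1, 9->2, 10->3, 11->4, 12->5, 14->6, 15->7, 16->8, 18->9, 22->10, 26->11, 27->12, 28->13, 29->14, 33->15
Step 2: Rank sum for X: R1 = 1 + 3 + 4 + 5 + 9 + 10 + 11 = 43.
Step 3: U_X = R1 - n1(n1+1)/2 = 43 - 7*8/2 = 43 - 28 = 15.
       U_Y = n1*n2 - U_X = 56 - 15 = 41.
Step 4: No ties, so the exact null distribution of U (based on enumerating the C(15,7) = 6435 equally likely rank assignments) gives the two-sided p-value.
Step 5: p-value = 0.151981; compare to alpha = 0.05. fail to reject H0.

U_X = 15, p = 0.151981, fail to reject H0 at alpha = 0.05.


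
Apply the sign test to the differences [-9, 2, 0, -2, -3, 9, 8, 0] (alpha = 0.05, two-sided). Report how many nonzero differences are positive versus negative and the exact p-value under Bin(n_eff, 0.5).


Step 1: Discard zero differences. Original n = 8; n_eff = number of nonzero differences = 6.
Nonzero differences (with sign): -9, +2, -2, -3, +9, +8
Step 2: Count signs: positive = 3, negative = 3.
Step 3: Under H0: P(positive) = 0.5, so the number of positives S ~ Bin(6, 0.5).
Step 4: Two-sided exact p-value = sum of Bin(6,0.5) probabilities at or below the observed probability = 1.000000.
Step 5: alpha = 0.05. fail to reject H0.

n_eff = 6, pos = 3, neg = 3, p = 1.000000, fail to reject H0.


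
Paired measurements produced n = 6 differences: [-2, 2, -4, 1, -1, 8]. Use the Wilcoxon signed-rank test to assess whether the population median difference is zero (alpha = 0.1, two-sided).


Step 1: Drop any zero differences (none here) and take |d_i|.
|d| = [2, 2, 4, 1, 1, 8]
Step 2: Midrank |d_i| (ties get averaged ranks).
ranks: |2|->3.5, |2|->3.5, |4|->5, |1|->1.5, |1|->1.5, |8|->6
Step 3: Attach original signs; sum ranks with positive sign and with negative sign.
W+ = 3.5 + 1.5 + 6 = 11
W- = 3.5 + 5 + 1.5 = 10
(Check: W+ + W- = 21 should equal n(n+1)/2 = 21.)
Step 4: Test statistic W = min(W+, W-) = 10.
Step 5: Ties in |d|, so use the tie-corrected normal approximation.
        E[W] = n(n+1)/4 = 6*7/4 = 10.5.
        Tie groups: |d|=1 (t=2), |d|=2 (t=2); sum(t^3 - t) = 12.
        Var[W] = n(n+1)(2n+1)/24 - sum(t^3-t)/48 = 546/24 - 12/48 = 22.5.
        z = (W - E[W]) / sqrt(Var[W]) = (10 - 10.5) / 4.7434 = -0.1054.
        Two-sided p = 2*Phi(z) = 0.916051.
Step 6: alpha = 0.1. fail to reject H0.

W+ = 11, W- = 10, W = min = 10, p = 0.916051, fail to reject H0.


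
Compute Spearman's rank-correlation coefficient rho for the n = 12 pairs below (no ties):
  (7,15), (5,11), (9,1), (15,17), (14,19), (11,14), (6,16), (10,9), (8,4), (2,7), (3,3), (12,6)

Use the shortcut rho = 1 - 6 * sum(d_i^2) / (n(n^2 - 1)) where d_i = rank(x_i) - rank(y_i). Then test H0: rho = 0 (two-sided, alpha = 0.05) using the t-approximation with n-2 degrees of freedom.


Step 1: Rank x and y separately (midranks; no ties here).
rank(x): 7->5, 5->3, 9->7, 15->12, 14->11, 11->9, 6->4, 10->8, 8->6, 2->1, 3->2, 12->10
rank(y): 15->9, 11->7, 1->1, 17->11, 19->12, 14->8, 16->10, 9->6, 4->3, 7->5, 3->2, 6->4
Step 2: d_i = R_x(i) - R_y(i); compute d_i^2.
  (5-9)^2=16, (3-7)^2=16, (7-1)^2=36, (12-11)^2=1, (11-12)^2=1, (9-8)^2=1, (4-10)^2=36, (8-6)^2=4, (6-3)^2=9, (1-5)^2=16, (2-2)^2=0, (10-4)^2=36
sum(d^2) = 172.
Step 3: rho = 1 - 6*172 / (12*(12^2 - 1)) = 1 - 1032/1716 = 0.398601.
Step 4: Under H0, t = rho * sqrt((n-2)/(1-rho^2)) = 1.3744 ~ t(10).
Step 5: Two-sided p-value from the t-distribution with 10 df = 0.199335.
Step 6: alpha = 0.05. fail to reject H0.

rho = 0.3986, p = 0.199335, fail to reject H0 at alpha = 0.05.


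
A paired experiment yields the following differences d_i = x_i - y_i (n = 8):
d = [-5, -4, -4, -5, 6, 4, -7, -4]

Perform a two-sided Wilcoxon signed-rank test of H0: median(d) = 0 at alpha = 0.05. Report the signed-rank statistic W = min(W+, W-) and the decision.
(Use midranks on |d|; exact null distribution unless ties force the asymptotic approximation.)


Step 1: Drop any zero differences (none here) and take |d_i|.
|d| = [5, 4, 4, 5, 6, 4, 7, 4]
Step 2: Midrank |d_i| (ties get averaged ranks).
ranks: |5|->5.5, |4|->2.5, |4|->2.5, |5|->5.5, |6|->7, |4|->2.5, |7|->8, |4|->2.5
Step 3: Attach original signs; sum ranks with positive sign and with negative sign.
W+ = 7 + 2.5 = 9.5
W- = 5.5 + 2.5 + 2.5 + 5.5 + 8 + 2.5 = 26.5
(Check: W+ + W- = 36 should equal n(n+1)/2 = 36.)
Step 4: Test statistic W = min(W+, W-) = 9.5.
Step 5: Ties in |d|, so use the tie-corrected normal approximation.
        E[W] = n(n+1)/4 = 8*9/4 = 18.
        Tie groups: |d|=4 (t=4), |d|=5 (t=2); sum(t^3 - t) = 66.
        Var[W] = n(n+1)(2n+1)/24 - sum(t^3-t)/48 = 1224/24 - 66/48 = 49.625.
        z = (W - E[W]) / sqrt(Var[W]) = (9.5 - 18) / 7.0445 = -1.2066.
        Two-sided p = 2*Phi(z) = 0.227581.
Step 6: alpha = 0.05. fail to reject H0.

W+ = 9.5, W- = 26.5, W = min = 9.5, p = 0.227581, fail to reject H0.


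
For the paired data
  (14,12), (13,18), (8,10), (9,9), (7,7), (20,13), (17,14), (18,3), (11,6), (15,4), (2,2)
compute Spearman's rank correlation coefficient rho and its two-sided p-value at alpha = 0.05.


Step 1: Rank x and y separately (midranks; no ties here).
rank(x): 14->7, 13->6, 8->3, 9->4, 7->2, 20->11, 17->9, 18->10, 11->5, 15->8, 2->1
rank(y): 12->8, 18->11, 10->7, 9->6, 7->5, 13->9, 14->10, 3->2, 6->4, 4->3, 2->1
Step 2: d_i = R_x(i) - R_y(i); compute d_i^2.
  (7-8)^2=1, (6-11)^2=25, (3-7)^2=16, (4-6)^2=4, (2-5)^2=9, (11-9)^2=4, (9-10)^2=1, (10-2)^2=64, (5-4)^2=1, (8-3)^2=25, (1-1)^2=0
sum(d^2) = 150.
Step 3: rho = 1 - 6*150 / (11*(11^2 - 1)) = 1 - 900/1320 = 0.318182.
Step 4: Under H0, t = rho * sqrt((n-2)/(1-rho^2)) = 1.0069 ~ t(9).
Step 5: Two-sided p-value from the t-distribution with 9 df = 0.340298.
Step 6: alpha = 0.05. fail to reject H0.

rho = 0.3182, p = 0.340298, fail to reject H0 at alpha = 0.05.


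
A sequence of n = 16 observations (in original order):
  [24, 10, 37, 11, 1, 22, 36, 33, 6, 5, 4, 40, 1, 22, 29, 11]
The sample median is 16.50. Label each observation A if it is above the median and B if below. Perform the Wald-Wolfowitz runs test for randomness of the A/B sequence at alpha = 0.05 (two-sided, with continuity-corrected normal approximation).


Step 1: Compute median = 16.50; label A = above, B = below.
Labels in order: ABABBAAABBBABAAB  (n_A = 8, n_B = 8)
Step 2: Count runs R = 10.
Step 3: Under H0 (random ordering), E[R] = 2*n_A*n_B/(n_A+n_B) + 1 = 2*8*8/16 + 1 = 9.0000.
        Var[R] = 2*n_A*n_B*(2*n_A*n_B - n_A - n_B) / ((n_A+n_B)^2 * (n_A+n_B-1)) = 14336/3840 = 3.7333.
        SD[R] = 1.9322.
Step 4: Continuity-corrected z = (R - 0.5 - E[R]) / SD[R] = (10 - 0.5 - 9.0000) / 1.9322 = 0.2588.
Step 5: Two-sided p-value via normal approximation = 2*(1 - Phi(|z|)) = 0.795809.
Step 6: alpha = 0.05. fail to reject H0.

R = 10, z = 0.2588, p = 0.795809, fail to reject H0.


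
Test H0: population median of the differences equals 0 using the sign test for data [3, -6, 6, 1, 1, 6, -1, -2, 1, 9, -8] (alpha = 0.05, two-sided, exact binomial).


Step 1: Discard zero differences. Original n = 11; n_eff = number of nonzero differences = 11.
Nonzero differences (with sign): +3, -6, +6, +1, +1, +6, -1, -2, +1, +9, -8
Step 2: Count signs: positive = 7, negative = 4.
Step 3: Under H0: P(positive) = 0.5, so the number of positives S ~ Bin(11, 0.5).
Step 4: Two-sided exact p-value = sum of Bin(11,0.5) probabilities at or below the observed probability = 0.548828.
Step 5: alpha = 0.05. fail to reject H0.

n_eff = 11, pos = 7, neg = 4, p = 0.548828, fail to reject H0.


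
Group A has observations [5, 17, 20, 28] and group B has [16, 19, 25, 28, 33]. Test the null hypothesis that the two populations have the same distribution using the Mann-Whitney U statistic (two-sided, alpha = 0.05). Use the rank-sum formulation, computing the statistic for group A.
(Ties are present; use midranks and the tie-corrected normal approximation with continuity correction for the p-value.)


Step 1: Combine and sort all 9 observations; assign midranks.
sorted (value, group): (5,X), (16,Y), (17,X), (19,Y), (20,X), (25,Y), (28,X), (28,Y), (33,Y)
ranks: 5->1, 16->2, 17->3, 19->4, 20->5, 25->6, 28->7.5, 28->7.5, 33->9
Step 2: Rank sum for X: R1 = 1 + 3 + 5 + 7.5 = 16.5.
Step 3: U_X = R1 - n1(n1+1)/2 = 16.5 - 4*5/2 = 16.5 - 10 = 6.5.
       U_Y = n1*n2 - U_X = 20 - 6.5 = 13.5.
Step 4: Ties are present, so use the tie-corrected normal approximation (with continuity correction) for the p-value.
Step 5: p-value = 0.460558; compare to alpha = 0.05. fail to reject H0.

U_X = 6.5, p = 0.460558, fail to reject H0 at alpha = 0.05.


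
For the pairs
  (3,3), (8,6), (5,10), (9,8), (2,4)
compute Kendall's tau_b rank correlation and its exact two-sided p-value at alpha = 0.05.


Step 1: Enumerate the 10 unordered pairs (i,j) with i<j and classify each by sign(x_j-x_i) * sign(y_j-y_i).
  (1,2):dx=+5,dy=+3->C; (1,3):dx=+2,dy=+7->C; (1,4):dx=+6,dy=+5->C; (1,5):dx=-1,dy=+1->D
  (2,3):dx=-3,dy=+4->D; (2,4):dx=+1,dy=+2->C; (2,5):dx=-6,dy=-2->C; (3,4):dx=+4,dy=-2->D
  (3,5):dx=-3,dy=-6->C; (4,5):dx=-7,dy=-4->C
Step 2: C = 7, D = 3, total pairs = 10.
Step 3: tau = (C - D)/(n(n-1)/2) = (7 - 3)/10 = 0.400000.
Step 4: Exact two-sided p-value (enumerate n! = 120 permutations of y under H0): p = 0.483333.
Step 5: alpha = 0.05. fail to reject H0.

tau_b = 0.4000 (C=7, D=3), p = 0.483333, fail to reject H0.


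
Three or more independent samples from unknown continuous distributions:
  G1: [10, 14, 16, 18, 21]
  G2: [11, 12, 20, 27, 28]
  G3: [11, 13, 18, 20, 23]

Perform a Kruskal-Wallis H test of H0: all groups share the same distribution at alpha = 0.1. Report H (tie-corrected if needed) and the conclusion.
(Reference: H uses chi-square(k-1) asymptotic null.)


Step 1: Combine all N = 15 observations and assign midranks.
sorted (value, group, rank): (10,G1,1), (11,G2,2.5), (11,G3,2.5), (12,G2,4), (13,G3,5), (14,G1,6), (16,G1,7), (18,G1,8.5), (18,G3,8.5), (20,G2,10.5), (20,G3,10.5), (21,G1,12), (23,G3,13), (27,G2,14), (28,G2,15)
Step 2: Sum ranks within each group.
R_1 = 34.5 (n_1 = 5)
R_2 = 46 (n_2 = 5)
R_3 = 39.5 (n_3 = 5)
Step 3: H = 12/(N(N+1)) * sum(R_i^2/n_i) - 3(N+1)
     = 12/(15*16) * (34.5^2/5 + 46^2/5 + 39.5^2/5) - 3*16
     = 0.050000 * 973.3 - 48
     = 0.665000.
Step 4: Ties present; correction factor C = 1 - 18/(15^3 - 15) = 0.994643. Corrected H = 0.665000 / 0.994643 = 0.668582.
Step 5: Under H0, H ~ chi^2(2); p-value = 0.715846.
Step 6: alpha = 0.1. fail to reject H0.

H = 0.6686, df = 2, p = 0.715846, fail to reject H0.


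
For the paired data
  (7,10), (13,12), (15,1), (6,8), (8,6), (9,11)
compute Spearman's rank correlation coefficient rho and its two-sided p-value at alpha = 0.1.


Step 1: Rank x and y separately (midranks; no ties here).
rank(x): 7->2, 13->5, 15->6, 6->1, 8->3, 9->4
rank(y): 10->4, 12->6, 1->1, 8->3, 6->2, 11->5
Step 2: d_i = R_x(i) - R_y(i); compute d_i^2.
  (2-4)^2=4, (5-6)^2=1, (6-1)^2=25, (1-3)^2=4, (3-2)^2=1, (4-5)^2=1
sum(d^2) = 36.
Step 3: rho = 1 - 6*36 / (6*(6^2 - 1)) = 1 - 216/210 = -0.028571.
Step 4: Under H0, t = rho * sqrt((n-2)/(1-rho^2)) = -0.0572 ~ t(4).
Step 5: Two-sided p-value from the t-distribution with 4 df = 0.957155.
Step 6: alpha = 0.1. fail to reject H0.

rho = -0.0286, p = 0.957155, fail to reject H0 at alpha = 0.1.


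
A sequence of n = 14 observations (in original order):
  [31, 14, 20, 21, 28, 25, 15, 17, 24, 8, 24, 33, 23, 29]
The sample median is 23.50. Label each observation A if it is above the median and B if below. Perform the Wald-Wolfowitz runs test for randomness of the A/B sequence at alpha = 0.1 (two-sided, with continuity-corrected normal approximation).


Step 1: Compute median = 23.50; label A = above, B = below.
Labels in order: ABBBAABBABAABA  (n_A = 7, n_B = 7)
Step 2: Count runs R = 9.
Step 3: Under H0 (random ordering), E[R] = 2*n_A*n_B/(n_A+n_B) + 1 = 2*7*7/14 + 1 = 8.0000.
        Var[R] = 2*n_A*n_B*(2*n_A*n_B - n_A - n_B) / ((n_A+n_B)^2 * (n_A+n_B-1)) = 8232/2548 = 3.2308.
        SD[R] = 1.7974.
Step 4: Continuity-corrected z = (R - 0.5 - E[R]) / SD[R] = (9 - 0.5 - 8.0000) / 1.7974 = 0.2782.
Step 5: Two-sided p-value via normal approximation = 2*(1 - Phi(|z|)) = 0.780879.
Step 6: alpha = 0.1. fail to reject H0.

R = 9, z = 0.2782, p = 0.780879, fail to reject H0.


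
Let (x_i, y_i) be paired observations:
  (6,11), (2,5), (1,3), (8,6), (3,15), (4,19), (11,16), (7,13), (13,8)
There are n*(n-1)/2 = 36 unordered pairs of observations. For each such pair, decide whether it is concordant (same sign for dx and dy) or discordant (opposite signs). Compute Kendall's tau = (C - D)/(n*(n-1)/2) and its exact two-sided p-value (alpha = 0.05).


Step 1: Enumerate the 36 unordered pairs (i,j) with i<j and classify each by sign(x_j-x_i) * sign(y_j-y_i).
  (1,2):dx=-4,dy=-6->C; (1,3):dx=-5,dy=-8->C; (1,4):dx=+2,dy=-5->D; (1,5):dx=-3,dy=+4->D
  (1,6):dx=-2,dy=+8->D; (1,7):dx=+5,dy=+5->C; (1,8):dx=+1,dy=+2->C; (1,9):dx=+7,dy=-3->D
  (2,3):dx=-1,dy=-2->C; (2,4):dx=+6,dy=+1->C; (2,5):dx=+1,dy=+10->C; (2,6):dx=+2,dy=+14->C
  (2,7):dx=+9,dy=+11->C; (2,8):dx=+5,dy=+8->C; (2,9):dx=+11,dy=+3->C; (3,4):dx=+7,dy=+3->C
  (3,5):dx=+2,dy=+12->C; (3,6):dx=+3,dy=+16->C; (3,7):dx=+10,dy=+13->C; (3,8):dx=+6,dy=+10->C
  (3,9):dx=+12,dy=+5->C; (4,5):dx=-5,dy=+9->D; (4,6):dx=-4,dy=+13->D; (4,7):dx=+3,dy=+10->C
  (4,8):dx=-1,dy=+7->D; (4,9):dx=+5,dy=+2->C; (5,6):dx=+1,dy=+4->C; (5,7):dx=+8,dy=+1->C
  (5,8):dx=+4,dy=-2->D; (5,9):dx=+10,dy=-7->D; (6,7):dx=+7,dy=-3->D; (6,8):dx=+3,dy=-6->D
  (6,9):dx=+9,dy=-11->D; (7,8):dx=-4,dy=-3->C; (7,9):dx=+2,dy=-8->D; (8,9):dx=+6,dy=-5->D
Step 2: C = 22, D = 14, total pairs = 36.
Step 3: tau = (C - D)/(n(n-1)/2) = (22 - 14)/36 = 0.222222.
Step 4: Exact two-sided p-value (enumerate n! = 362880 permutations of y under H0): p = 0.476709.
Step 5: alpha = 0.05. fail to reject H0.

tau_b = 0.2222 (C=22, D=14), p = 0.476709, fail to reject H0.


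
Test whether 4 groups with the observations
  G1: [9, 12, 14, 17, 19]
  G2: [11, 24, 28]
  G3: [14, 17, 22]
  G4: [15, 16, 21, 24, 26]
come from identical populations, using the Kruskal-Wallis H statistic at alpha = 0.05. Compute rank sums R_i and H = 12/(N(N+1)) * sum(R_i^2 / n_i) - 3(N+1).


Step 1: Combine all N = 16 observations and assign midranks.
sorted (value, group, rank): (9,G1,1), (11,G2,2), (12,G1,3), (14,G1,4.5), (14,G3,4.5), (15,G4,6), (16,G4,7), (17,G1,8.5), (17,G3,8.5), (19,G1,10), (21,G4,11), (22,G3,12), (24,G2,13.5), (24,G4,13.5), (26,G4,15), (28,G2,16)
Step 2: Sum ranks within each group.
R_1 = 27 (n_1 = 5)
R_2 = 31.5 (n_2 = 3)
R_3 = 25 (n_3 = 3)
R_4 = 52.5 (n_4 = 5)
Step 3: H = 12/(N(N+1)) * sum(R_i^2/n_i) - 3(N+1)
     = 12/(16*17) * (27^2/5 + 31.5^2/3 + 25^2/3 + 52.5^2/5) - 3*17
     = 0.044118 * 1236.13 - 51
     = 3.535294.
Step 4: Ties present; correction factor C = 1 - 18/(16^3 - 16) = 0.995588. Corrected H = 3.535294 / 0.995588 = 3.550960.
Step 5: Under H0, H ~ chi^2(3); p-value = 0.314213.
Step 6: alpha = 0.05. fail to reject H0.

H = 3.5510, df = 3, p = 0.314213, fail to reject H0.


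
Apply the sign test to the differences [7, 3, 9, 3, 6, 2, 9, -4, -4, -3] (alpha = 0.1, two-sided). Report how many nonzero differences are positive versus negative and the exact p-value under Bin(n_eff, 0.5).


Step 1: Discard zero differences. Original n = 10; n_eff = number of nonzero differences = 10.
Nonzero differences (with sign): +7, +3, +9, +3, +6, +2, +9, -4, -4, -3
Step 2: Count signs: positive = 7, negative = 3.
Step 3: Under H0: P(positive) = 0.5, so the number of positives S ~ Bin(10, 0.5).
Step 4: Two-sided exact p-value = sum of Bin(10,0.5) probabilities at or below the observed probability = 0.343750.
Step 5: alpha = 0.1. fail to reject H0.

n_eff = 10, pos = 7, neg = 3, p = 0.343750, fail to reject H0.


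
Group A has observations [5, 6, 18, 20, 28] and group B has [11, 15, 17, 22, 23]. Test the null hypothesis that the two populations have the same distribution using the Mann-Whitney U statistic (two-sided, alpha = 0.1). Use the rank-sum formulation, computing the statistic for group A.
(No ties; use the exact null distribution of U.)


Step 1: Combine and sort all 10 observations; assign midranks.
sorted (value, group): (5,X), (6,X), (11,Y), (15,Y), (17,Y), (18,X), (20,X), (22,Y), (23,Y), (28,X)
ranks: 5->1, 6->2, 11->3, 15->4, 17->5, 18->6, 20->7, 22->8, 23->9, 28->10
Step 2: Rank sum for X: R1 = 1 + 2 + 6 + 7 + 10 = 26.
Step 3: U_X = R1 - n1(n1+1)/2 = 26 - 5*6/2 = 26 - 15 = 11.
       U_Y = n1*n2 - U_X = 25 - 11 = 14.
Step 4: No ties, so the exact null distribution of U (based on enumerating the C(10,5) = 252 equally likely rank assignments) gives the two-sided p-value.
Step 5: p-value = 0.841270; compare to alpha = 0.1. fail to reject H0.

U_X = 11, p = 0.841270, fail to reject H0 at alpha = 0.1.


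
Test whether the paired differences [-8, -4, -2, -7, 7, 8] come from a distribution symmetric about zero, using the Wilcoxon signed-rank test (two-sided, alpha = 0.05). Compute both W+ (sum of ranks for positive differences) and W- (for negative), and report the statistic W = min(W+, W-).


Step 1: Drop any zero differences (none here) and take |d_i|.
|d| = [8, 4, 2, 7, 7, 8]
Step 2: Midrank |d_i| (ties get averaged ranks).
ranks: |8|->5.5, |4|->2, |2|->1, |7|->3.5, |7|->3.5, |8|->5.5
Step 3: Attach original signs; sum ranks with positive sign and with negative sign.
W+ = 3.5 + 5.5 = 9
W- = 5.5 + 2 + 1 + 3.5 = 12
(Check: W+ + W- = 21 should equal n(n+1)/2 = 21.)
Step 4: Test statistic W = min(W+, W-) = 9.
Step 5: Ties in |d|, so use the tie-corrected normal approximation.
        E[W] = n(n+1)/4 = 6*7/4 = 10.5.
        Tie groups: |d|=7 (t=2), |d|=8 (t=2); sum(t^3 - t) = 12.
        Var[W] = n(n+1)(2n+1)/24 - sum(t^3-t)/48 = 546/24 - 12/48 = 22.5.
        z = (W - E[W]) / sqrt(Var[W]) = (9 - 10.5) / 4.7434 = -0.3162.
        Two-sided p = 2*Phi(z) = 0.751830.
Step 6: alpha = 0.05. fail to reject H0.

W+ = 9, W- = 12, W = min = 9, p = 0.751830, fail to reject H0.


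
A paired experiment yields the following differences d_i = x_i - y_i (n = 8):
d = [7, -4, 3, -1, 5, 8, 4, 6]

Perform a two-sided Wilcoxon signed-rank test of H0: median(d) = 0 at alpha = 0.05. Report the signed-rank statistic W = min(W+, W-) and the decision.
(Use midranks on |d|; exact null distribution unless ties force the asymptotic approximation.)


Step 1: Drop any zero differences (none here) and take |d_i|.
|d| = [7, 4, 3, 1, 5, 8, 4, 6]
Step 2: Midrank |d_i| (ties get averaged ranks).
ranks: |7|->7, |4|->3.5, |3|->2, |1|->1, |5|->5, |8|->8, |4|->3.5, |6|->6
Step 3: Attach original signs; sum ranks with positive sign and with negative sign.
W+ = 7 + 2 + 5 + 8 + 3.5 + 6 = 31.5
W- = 3.5 + 1 = 4.5
(Check: W+ + W- = 36 should equal n(n+1)/2 = 36.)
Step 4: Test statistic W = min(W+, W-) = 4.5.
Step 5: Ties in |d|, so use the tie-corrected normal approximation.
        E[W] = n(n+1)/4 = 8*9/4 = 18.
        Tie groups: |d|=4 (t=2); sum(t^3 - t) = 6.
        Var[W] = n(n+1)(2n+1)/24 - sum(t^3-t)/48 = 1224/24 - 6/48 = 50.875.
        z = (W - E[W]) / sqrt(Var[W]) = (4.5 - 18) / 7.1327 = -1.8927.
        Two-sided p = 2*Phi(z) = 0.058398.
Step 6: alpha = 0.05. fail to reject H0.

W+ = 31.5, W- = 4.5, W = min = 4.5, p = 0.058398, fail to reject H0.


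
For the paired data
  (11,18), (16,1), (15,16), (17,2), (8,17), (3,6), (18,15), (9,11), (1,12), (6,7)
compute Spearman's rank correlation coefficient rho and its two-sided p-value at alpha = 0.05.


Step 1: Rank x and y separately (midranks; no ties here).
rank(x): 11->6, 16->8, 15->7, 17->9, 8->4, 3->2, 18->10, 9->5, 1->1, 6->3
rank(y): 18->10, 1->1, 16->8, 2->2, 17->9, 6->3, 15->7, 11->5, 12->6, 7->4
Step 2: d_i = R_x(i) - R_y(i); compute d_i^2.
  (6-10)^2=16, (8-1)^2=49, (7-8)^2=1, (9-2)^2=49, (4-9)^2=25, (2-3)^2=1, (10-7)^2=9, (5-5)^2=0, (1-6)^2=25, (3-4)^2=1
sum(d^2) = 176.
Step 3: rho = 1 - 6*176 / (10*(10^2 - 1)) = 1 - 1056/990 = -0.066667.
Step 4: Under H0, t = rho * sqrt((n-2)/(1-rho^2)) = -0.1890 ~ t(8).
Step 5: Two-sided p-value from the t-distribution with 8 df = 0.854813.
Step 6: alpha = 0.05. fail to reject H0.

rho = -0.0667, p = 0.854813, fail to reject H0 at alpha = 0.05.


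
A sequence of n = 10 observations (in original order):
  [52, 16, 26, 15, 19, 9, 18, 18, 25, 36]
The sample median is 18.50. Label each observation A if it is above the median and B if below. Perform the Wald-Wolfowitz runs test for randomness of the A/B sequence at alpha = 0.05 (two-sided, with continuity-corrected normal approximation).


Step 1: Compute median = 18.50; label A = above, B = below.
Labels in order: ABABABBBAA  (n_A = 5, n_B = 5)
Step 2: Count runs R = 7.
Step 3: Under H0 (random ordering), E[R] = 2*n_A*n_B/(n_A+n_B) + 1 = 2*5*5/10 + 1 = 6.0000.
        Var[R] = 2*n_A*n_B*(2*n_A*n_B - n_A - n_B) / ((n_A+n_B)^2 * (n_A+n_B-1)) = 2000/900 = 2.2222.
        SD[R] = 1.4907.
Step 4: Continuity-corrected z = (R - 0.5 - E[R]) / SD[R] = (7 - 0.5 - 6.0000) / 1.4907 = 0.3354.
Step 5: Two-sided p-value via normal approximation = 2*(1 - Phi(|z|)) = 0.737316.
Step 6: alpha = 0.05. fail to reject H0.

R = 7, z = 0.3354, p = 0.737316, fail to reject H0.


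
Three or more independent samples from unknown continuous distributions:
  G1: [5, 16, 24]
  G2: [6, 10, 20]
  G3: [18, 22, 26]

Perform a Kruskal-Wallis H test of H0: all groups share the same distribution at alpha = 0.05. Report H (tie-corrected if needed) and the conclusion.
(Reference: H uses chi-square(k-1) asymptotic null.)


Step 1: Combine all N = 9 observations and assign midranks.
sorted (value, group, rank): (5,G1,1), (6,G2,2), (10,G2,3), (16,G1,4), (18,G3,5), (20,G2,6), (22,G3,7), (24,G1,8), (26,G3,9)
Step 2: Sum ranks within each group.
R_1 = 13 (n_1 = 3)
R_2 = 11 (n_2 = 3)
R_3 = 21 (n_3 = 3)
Step 3: H = 12/(N(N+1)) * sum(R_i^2/n_i) - 3(N+1)
     = 12/(9*10) * (13^2/3 + 11^2/3 + 21^2/3) - 3*10
     = 0.133333 * 243.667 - 30
     = 2.488889.
Step 4: No ties, so H is used without correction.
Step 5: Under H0, H ~ chi^2(2); p-value = 0.288101.
Step 6: alpha = 0.05. fail to reject H0.

H = 2.4889, df = 2, p = 0.288101, fail to reject H0.


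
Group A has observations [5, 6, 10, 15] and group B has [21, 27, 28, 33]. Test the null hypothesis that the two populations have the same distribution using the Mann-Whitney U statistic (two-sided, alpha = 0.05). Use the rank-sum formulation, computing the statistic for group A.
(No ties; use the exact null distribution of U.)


Step 1: Combine and sort all 8 observations; assign midranks.
sorted (value, group): (5,X), (6,X), (10,X), (15,X), (21,Y), (27,Y), (28,Y), (33,Y)
ranks: 5->1, 6->2, 10->3, 15->4, 21->5, 27->6, 28->7, 33->8
Step 2: Rank sum for X: R1 = 1 + 2 + 3 + 4 = 10.
Step 3: U_X = R1 - n1(n1+1)/2 = 10 - 4*5/2 = 10 - 10 = 0.
       U_Y = n1*n2 - U_X = 16 - 0 = 16.
Step 4: No ties, so the exact null distribution of U (based on enumerating the C(8,4) = 70 equally likely rank assignments) gives the two-sided p-value.
Step 5: p-value = 0.028571; compare to alpha = 0.05. reject H0.

U_X = 0, p = 0.028571, reject H0 at alpha = 0.05.


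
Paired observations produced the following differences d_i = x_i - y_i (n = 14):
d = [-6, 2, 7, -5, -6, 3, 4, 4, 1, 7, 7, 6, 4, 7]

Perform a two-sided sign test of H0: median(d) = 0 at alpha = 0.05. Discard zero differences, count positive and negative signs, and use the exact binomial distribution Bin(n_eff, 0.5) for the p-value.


Step 1: Discard zero differences. Original n = 14; n_eff = number of nonzero differences = 14.
Nonzero differences (with sign): -6, +2, +7, -5, -6, +3, +4, +4, +1, +7, +7, +6, +4, +7
Step 2: Count signs: positive = 11, negative = 3.
Step 3: Under H0: P(positive) = 0.5, so the number of positives S ~ Bin(14, 0.5).
Step 4: Two-sided exact p-value = sum of Bin(14,0.5) probabilities at or below the observed probability = 0.057373.
Step 5: alpha = 0.05. fail to reject H0.

n_eff = 14, pos = 11, neg = 3, p = 0.057373, fail to reject H0.


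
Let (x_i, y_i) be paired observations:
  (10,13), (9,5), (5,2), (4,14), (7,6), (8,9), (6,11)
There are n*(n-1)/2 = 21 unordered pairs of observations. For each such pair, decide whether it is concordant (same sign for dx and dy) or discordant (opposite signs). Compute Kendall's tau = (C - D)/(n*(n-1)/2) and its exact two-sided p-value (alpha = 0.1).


Step 1: Enumerate the 21 unordered pairs (i,j) with i<j and classify each by sign(x_j-x_i) * sign(y_j-y_i).
  (1,2):dx=-1,dy=-8->C; (1,3):dx=-5,dy=-11->C; (1,4):dx=-6,dy=+1->D; (1,5):dx=-3,dy=-7->C
  (1,6):dx=-2,dy=-4->C; (1,7):dx=-4,dy=-2->C; (2,3):dx=-4,dy=-3->C; (2,4):dx=-5,dy=+9->D
  (2,5):dx=-2,dy=+1->D; (2,6):dx=-1,dy=+4->D; (2,7):dx=-3,dy=+6->D; (3,4):dx=-1,dy=+12->D
  (3,5):dx=+2,dy=+4->C; (3,6):dx=+3,dy=+7->C; (3,7):dx=+1,dy=+9->C; (4,5):dx=+3,dy=-8->D
  (4,6):dx=+4,dy=-5->D; (4,7):dx=+2,dy=-3->D; (5,6):dx=+1,dy=+3->C; (5,7):dx=-1,dy=+5->D
  (6,7):dx=-2,dy=+2->D
Step 2: C = 10, D = 11, total pairs = 21.
Step 3: tau = (C - D)/(n(n-1)/2) = (10 - 11)/21 = -0.047619.
Step 4: Exact two-sided p-value (enumerate n! = 5040 permutations of y under H0): p = 1.000000.
Step 5: alpha = 0.1. fail to reject H0.

tau_b = -0.0476 (C=10, D=11), p = 1.000000, fail to reject H0.


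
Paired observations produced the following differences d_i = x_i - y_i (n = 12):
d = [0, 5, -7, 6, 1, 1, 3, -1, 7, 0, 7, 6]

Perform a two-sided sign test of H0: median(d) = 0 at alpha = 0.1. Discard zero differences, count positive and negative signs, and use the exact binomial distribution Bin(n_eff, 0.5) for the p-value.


Step 1: Discard zero differences. Original n = 12; n_eff = number of nonzero differences = 10.
Nonzero differences (with sign): +5, -7, +6, +1, +1, +3, -1, +7, +7, +6
Step 2: Count signs: positive = 8, negative = 2.
Step 3: Under H0: P(positive) = 0.5, so the number of positives S ~ Bin(10, 0.5).
Step 4: Two-sided exact p-value = sum of Bin(10,0.5) probabilities at or below the observed probability = 0.109375.
Step 5: alpha = 0.1. fail to reject H0.

n_eff = 10, pos = 8, neg = 2, p = 0.109375, fail to reject H0.


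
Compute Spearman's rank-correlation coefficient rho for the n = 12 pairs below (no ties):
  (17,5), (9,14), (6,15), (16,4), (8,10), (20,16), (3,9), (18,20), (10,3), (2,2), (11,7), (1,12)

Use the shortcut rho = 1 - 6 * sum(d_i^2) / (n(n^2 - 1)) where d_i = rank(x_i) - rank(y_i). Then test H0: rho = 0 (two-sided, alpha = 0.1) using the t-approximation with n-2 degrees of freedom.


Step 1: Rank x and y separately (midranks; no ties here).
rank(x): 17->10, 9->6, 6->4, 16->9, 8->5, 20->12, 3->3, 18->11, 10->7, 2->2, 11->8, 1->1
rank(y): 5->4, 14->9, 15->10, 4->3, 10->7, 16->11, 9->6, 20->12, 3->2, 2->1, 7->5, 12->8
Step 2: d_i = R_x(i) - R_y(i); compute d_i^2.
  (10-4)^2=36, (6-9)^2=9, (4-10)^2=36, (9-3)^2=36, (5-7)^2=4, (12-11)^2=1, (3-6)^2=9, (11-12)^2=1, (7-2)^2=25, (2-1)^2=1, (8-5)^2=9, (1-8)^2=49
sum(d^2) = 216.
Step 3: rho = 1 - 6*216 / (12*(12^2 - 1)) = 1 - 1296/1716 = 0.244755.
Step 4: Under H0, t = rho * sqrt((n-2)/(1-rho^2)) = 0.7983 ~ t(10).
Step 5: Two-sided p-value from the t-distribution with 10 df = 0.443262.
Step 6: alpha = 0.1. fail to reject H0.

rho = 0.2448, p = 0.443262, fail to reject H0 at alpha = 0.1.


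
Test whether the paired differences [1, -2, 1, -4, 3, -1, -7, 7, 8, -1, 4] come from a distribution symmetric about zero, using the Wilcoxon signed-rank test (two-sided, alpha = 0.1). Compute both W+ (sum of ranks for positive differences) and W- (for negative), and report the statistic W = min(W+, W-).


Step 1: Drop any zero differences (none here) and take |d_i|.
|d| = [1, 2, 1, 4, 3, 1, 7, 7, 8, 1, 4]
Step 2: Midrank |d_i| (ties get averaged ranks).
ranks: |1|->2.5, |2|->5, |1|->2.5, |4|->7.5, |3|->6, |1|->2.5, |7|->9.5, |7|->9.5, |8|->11, |1|->2.5, |4|->7.5
Step 3: Attach original signs; sum ranks with positive sign and with negative sign.
W+ = 2.5 + 2.5 + 6 + 9.5 + 11 + 7.5 = 39
W- = 5 + 7.5 + 2.5 + 9.5 + 2.5 = 27
(Check: W+ + W- = 66 should equal n(n+1)/2 = 66.)
Step 4: Test statistic W = min(W+, W-) = 27.
Step 5: Ties in |d|, so use the tie-corrected normal approximation.
        E[W] = n(n+1)/4 = 11*12/4 = 33.
        Tie groups: |d|=1 (t=4), |d|=4 (t=2), |d|=7 (t=2); sum(t^3 - t) = 72.
        Var[W] = n(n+1)(2n+1)/24 - sum(t^3-t)/48 = 3036/24 - 72/48 = 125.
        z = (W - E[W]) / sqrt(Var[W]) = (27 - 33) / 11.1803 = -0.5367.
        Two-sided p = 2*Phi(z) = 0.591505.
Step 6: alpha = 0.1. fail to reject H0.

W+ = 39, W- = 27, W = min = 27, p = 0.591505, fail to reject H0.


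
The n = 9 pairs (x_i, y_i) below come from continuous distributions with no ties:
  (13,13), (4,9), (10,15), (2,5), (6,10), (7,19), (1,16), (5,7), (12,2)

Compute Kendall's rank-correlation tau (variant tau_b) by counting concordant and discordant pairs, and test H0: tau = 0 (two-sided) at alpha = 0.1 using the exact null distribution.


Step 1: Enumerate the 36 unordered pairs (i,j) with i<j and classify each by sign(x_j-x_i) * sign(y_j-y_i).
  (1,2):dx=-9,dy=-4->C; (1,3):dx=-3,dy=+2->D; (1,4):dx=-11,dy=-8->C; (1,5):dx=-7,dy=-3->C
  (1,6):dx=-6,dy=+6->D; (1,7):dx=-12,dy=+3->D; (1,8):dx=-8,dy=-6->C; (1,9):dx=-1,dy=-11->C
  (2,3):dx=+6,dy=+6->C; (2,4):dx=-2,dy=-4->C; (2,5):dx=+2,dy=+1->C; (2,6):dx=+3,dy=+10->C
  (2,7):dx=-3,dy=+7->D; (2,8):dx=+1,dy=-2->D; (2,9):dx=+8,dy=-7->D; (3,4):dx=-8,dy=-10->C
  (3,5):dx=-4,dy=-5->C; (3,6):dx=-3,dy=+4->D; (3,7):dx=-9,dy=+1->D; (3,8):dx=-5,dy=-8->C
  (3,9):dx=+2,dy=-13->D; (4,5):dx=+4,dy=+5->C; (4,6):dx=+5,dy=+14->C; (4,7):dx=-1,dy=+11->D
  (4,8):dx=+3,dy=+2->C; (4,9):dx=+10,dy=-3->D; (5,6):dx=+1,dy=+9->C; (5,7):dx=-5,dy=+6->D
  (5,8):dx=-1,dy=-3->C; (5,9):dx=+6,dy=-8->D; (6,7):dx=-6,dy=-3->C; (6,8):dx=-2,dy=-12->C
  (6,9):dx=+5,dy=-17->D; (7,8):dx=+4,dy=-9->D; (7,9):dx=+11,dy=-14->D; (8,9):dx=+7,dy=-5->D
Step 2: C = 19, D = 17, total pairs = 36.
Step 3: tau = (C - D)/(n(n-1)/2) = (19 - 17)/36 = 0.055556.
Step 4: Exact two-sided p-value (enumerate n! = 362880 permutations of y under H0): p = 0.919455.
Step 5: alpha = 0.1. fail to reject H0.

tau_b = 0.0556 (C=19, D=17), p = 0.919455, fail to reject H0.


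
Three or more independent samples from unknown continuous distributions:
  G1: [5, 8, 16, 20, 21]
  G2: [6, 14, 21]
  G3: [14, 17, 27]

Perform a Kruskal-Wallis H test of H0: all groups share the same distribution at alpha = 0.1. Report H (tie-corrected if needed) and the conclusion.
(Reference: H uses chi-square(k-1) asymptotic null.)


Step 1: Combine all N = 11 observations and assign midranks.
sorted (value, group, rank): (5,G1,1), (6,G2,2), (8,G1,3), (14,G2,4.5), (14,G3,4.5), (16,G1,6), (17,G3,7), (20,G1,8), (21,G1,9.5), (21,G2,9.5), (27,G3,11)
Step 2: Sum ranks within each group.
R_1 = 27.5 (n_1 = 5)
R_2 = 16 (n_2 = 3)
R_3 = 22.5 (n_3 = 3)
Step 3: H = 12/(N(N+1)) * sum(R_i^2/n_i) - 3(N+1)
     = 12/(11*12) * (27.5^2/5 + 16^2/3 + 22.5^2/3) - 3*12
     = 0.090909 * 405.333 - 36
     = 0.848485.
Step 4: Ties present; correction factor C = 1 - 12/(11^3 - 11) = 0.990909. Corrected H = 0.848485 / 0.990909 = 0.856269.
Step 5: Under H0, H ~ chi^2(2); p-value = 0.651724.
Step 6: alpha = 0.1. fail to reject H0.

H = 0.8563, df = 2, p = 0.651724, fail to reject H0.


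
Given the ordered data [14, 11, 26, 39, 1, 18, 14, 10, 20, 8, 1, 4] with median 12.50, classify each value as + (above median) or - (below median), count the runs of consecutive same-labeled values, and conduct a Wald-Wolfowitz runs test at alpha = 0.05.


Step 1: Compute median = 12.50; label A = above, B = below.
Labels in order: ABAABAABABBB  (n_A = 6, n_B = 6)
Step 2: Count runs R = 8.
Step 3: Under H0 (random ordering), E[R] = 2*n_A*n_B/(n_A+n_B) + 1 = 2*6*6/12 + 1 = 7.0000.
        Var[R] = 2*n_A*n_B*(2*n_A*n_B - n_A - n_B) / ((n_A+n_B)^2 * (n_A+n_B-1)) = 4320/1584 = 2.7273.
        SD[R] = 1.6514.
Step 4: Continuity-corrected z = (R - 0.5 - E[R]) / SD[R] = (8 - 0.5 - 7.0000) / 1.6514 = 0.3028.
Step 5: Two-sided p-value via normal approximation = 2*(1 - Phi(|z|)) = 0.762069.
Step 6: alpha = 0.05. fail to reject H0.

R = 8, z = 0.3028, p = 0.762069, fail to reject H0.


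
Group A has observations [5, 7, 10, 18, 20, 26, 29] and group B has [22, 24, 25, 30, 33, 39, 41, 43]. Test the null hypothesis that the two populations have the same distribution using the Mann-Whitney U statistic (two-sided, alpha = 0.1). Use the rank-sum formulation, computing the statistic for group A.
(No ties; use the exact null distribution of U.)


Step 1: Combine and sort all 15 observations; assign midranks.
sorted (value, group): (5,X), (7,X), (10,X), (18,X), (20,X), (22,Y), (24,Y), (25,Y), (26,X), (29,X), (30,Y), (33,Y), (39,Y), (41,Y), (43,Y)
ranks: 5->1, 7->2, 10->3, 18->4, 20->5, 22->6, 24->7, 25->8, 26->9, 29->10, 30->11, 33->12, 39->13, 41->14, 43->15
Step 2: Rank sum for X: R1 = 1 + 2 + 3 + 4 + 5 + 9 + 10 = 34.
Step 3: U_X = R1 - n1(n1+1)/2 = 34 - 7*8/2 = 34 - 28 = 6.
       U_Y = n1*n2 - U_X = 56 - 6 = 50.
Step 4: No ties, so the exact null distribution of U (based on enumerating the C(15,7) = 6435 equally likely rank assignments) gives the two-sided p-value.
Step 5: p-value = 0.009324; compare to alpha = 0.1. reject H0.

U_X = 6, p = 0.009324, reject H0 at alpha = 0.1.


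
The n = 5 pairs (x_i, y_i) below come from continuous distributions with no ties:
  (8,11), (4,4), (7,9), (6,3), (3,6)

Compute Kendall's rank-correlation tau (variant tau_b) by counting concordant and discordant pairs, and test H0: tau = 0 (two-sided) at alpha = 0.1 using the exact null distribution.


Step 1: Enumerate the 10 unordered pairs (i,j) with i<j and classify each by sign(x_j-x_i) * sign(y_j-y_i).
  (1,2):dx=-4,dy=-7->C; (1,3):dx=-1,dy=-2->C; (1,4):dx=-2,dy=-8->C; (1,5):dx=-5,dy=-5->C
  (2,3):dx=+3,dy=+5->C; (2,4):dx=+2,dy=-1->D; (2,5):dx=-1,dy=+2->D; (3,4):dx=-1,dy=-6->C
  (3,5):dx=-4,dy=-3->C; (4,5):dx=-3,dy=+3->D
Step 2: C = 7, D = 3, total pairs = 10.
Step 3: tau = (C - D)/(n(n-1)/2) = (7 - 3)/10 = 0.400000.
Step 4: Exact two-sided p-value (enumerate n! = 120 permutations of y under H0): p = 0.483333.
Step 5: alpha = 0.1. fail to reject H0.

tau_b = 0.4000 (C=7, D=3), p = 0.483333, fail to reject H0.


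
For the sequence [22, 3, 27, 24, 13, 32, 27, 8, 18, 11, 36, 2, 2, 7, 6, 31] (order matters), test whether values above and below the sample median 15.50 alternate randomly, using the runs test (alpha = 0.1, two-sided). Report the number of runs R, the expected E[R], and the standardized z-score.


Step 1: Compute median = 15.50; label A = above, B = below.
Labels in order: ABAABAABABABBBBA  (n_A = 8, n_B = 8)
Step 2: Count runs R = 11.
Step 3: Under H0 (random ordering), E[R] = 2*n_A*n_B/(n_A+n_B) + 1 = 2*8*8/16 + 1 = 9.0000.
        Var[R] = 2*n_A*n_B*(2*n_A*n_B - n_A - n_B) / ((n_A+n_B)^2 * (n_A+n_B-1)) = 14336/3840 = 3.7333.
        SD[R] = 1.9322.
Step 4: Continuity-corrected z = (R - 0.5 - E[R]) / SD[R] = (11 - 0.5 - 9.0000) / 1.9322 = 0.7763.
Step 5: Two-sided p-value via normal approximation = 2*(1 - Phi(|z|)) = 0.437558.
Step 6: alpha = 0.1. fail to reject H0.

R = 11, z = 0.7763, p = 0.437558, fail to reject H0.


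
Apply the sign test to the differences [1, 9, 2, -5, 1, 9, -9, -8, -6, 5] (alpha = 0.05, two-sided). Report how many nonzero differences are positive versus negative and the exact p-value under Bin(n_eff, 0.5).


Step 1: Discard zero differences. Original n = 10; n_eff = number of nonzero differences = 10.
Nonzero differences (with sign): +1, +9, +2, -5, +1, +9, -9, -8, -6, +5
Step 2: Count signs: positive = 6, negative = 4.
Step 3: Under H0: P(positive) = 0.5, so the number of positives S ~ Bin(10, 0.5).
Step 4: Two-sided exact p-value = sum of Bin(10,0.5) probabilities at or below the observed probability = 0.753906.
Step 5: alpha = 0.05. fail to reject H0.

n_eff = 10, pos = 6, neg = 4, p = 0.753906, fail to reject H0.


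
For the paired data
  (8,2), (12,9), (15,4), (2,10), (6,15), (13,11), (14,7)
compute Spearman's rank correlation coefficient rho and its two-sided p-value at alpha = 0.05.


Step 1: Rank x and y separately (midranks; no ties here).
rank(x): 8->3, 12->4, 15->7, 2->1, 6->2, 13->5, 14->6
rank(y): 2->1, 9->4, 4->2, 10->5, 15->7, 11->6, 7->3
Step 2: d_i = R_x(i) - R_y(i); compute d_i^2.
  (3-1)^2=4, (4-4)^2=0, (7-2)^2=25, (1-5)^2=16, (2-7)^2=25, (5-6)^2=1, (6-3)^2=9
sum(d^2) = 80.
Step 3: rho = 1 - 6*80 / (7*(7^2 - 1)) = 1 - 480/336 = -0.428571.
Step 4: Under H0, t = rho * sqrt((n-2)/(1-rho^2)) = -1.0607 ~ t(5).
Step 5: Two-sided p-value from the t-distribution with 5 df = 0.337368.
Step 6: alpha = 0.05. fail to reject H0.

rho = -0.4286, p = 0.337368, fail to reject H0 at alpha = 0.05.


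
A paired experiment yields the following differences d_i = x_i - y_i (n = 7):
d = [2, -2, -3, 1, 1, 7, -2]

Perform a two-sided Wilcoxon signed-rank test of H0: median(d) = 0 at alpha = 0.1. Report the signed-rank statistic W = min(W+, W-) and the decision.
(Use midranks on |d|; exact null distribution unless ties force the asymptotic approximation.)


Step 1: Drop any zero differences (none here) and take |d_i|.
|d| = [2, 2, 3, 1, 1, 7, 2]
Step 2: Midrank |d_i| (ties get averaged ranks).
ranks: |2|->4, |2|->4, |3|->6, |1|->1.5, |1|->1.5, |7|->7, |2|->4
Step 3: Attach original signs; sum ranks with positive sign and with negative sign.
W+ = 4 + 1.5 + 1.5 + 7 = 14
W- = 4 + 6 + 4 = 14
(Check: W+ + W- = 28 should equal n(n+1)/2 = 28.)
Step 4: Test statistic W = min(W+, W-) = 14.
Step 5: Ties in |d|, so use the tie-corrected normal approximation.
        E[W] = n(n+1)/4 = 7*8/4 = 14.
        Tie groups: |d|=1 (t=2), |d|=2 (t=3); sum(t^3 - t) = 30.
        Var[W] = n(n+1)(2n+1)/24 - sum(t^3-t)/48 = 840/24 - 30/48 = 34.375.
        z = (W - E[W]) / sqrt(Var[W]) = (14 - 14) / 5.8630 = 0.0000.
        Two-sided p = 2*Phi(z) = 1.000000.
Step 6: alpha = 0.1. fail to reject H0.

W+ = 14, W- = 14, W = min = 14, p = 1.000000, fail to reject H0.
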